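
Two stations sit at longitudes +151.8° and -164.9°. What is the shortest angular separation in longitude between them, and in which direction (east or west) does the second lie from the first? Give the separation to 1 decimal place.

43.3° east

Raw difference: -164.9 − 151.8 = -316.7°.
Normalise into (−180°, 180°]: -316.7° + 360° = 43.3°.
Positive ⇒ the second point lies to the east; separation 43.3°.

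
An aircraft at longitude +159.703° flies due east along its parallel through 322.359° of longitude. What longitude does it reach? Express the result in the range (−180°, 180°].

+122.062°

Start at +159.703°; shift +322.359° → +482.062°.
+482.062° lies outside (−180°, 180°]; subtract 360° → +122.062°.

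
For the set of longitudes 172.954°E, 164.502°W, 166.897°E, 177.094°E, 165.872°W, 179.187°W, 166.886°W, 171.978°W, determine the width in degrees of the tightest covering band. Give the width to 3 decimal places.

28.601°

Sort the longitudes: -179.187°, -171.978°, -166.886°, -165.872°, -164.502°, +166.897°, +172.954°, +177.094°.
Eastward gaps between consecutive values (wrapping around): 7.209°, 5.092°, 1.014°, 1.370°, 331.399°, 6.057°, 4.140°, 3.719°.
Largest gap = 331.399° ⇒ minimal covering band is its complement: 360° − 331.399° = 28.601°.
Band runs from +166.897° eastward to -164.502°, crossing the antimeridian.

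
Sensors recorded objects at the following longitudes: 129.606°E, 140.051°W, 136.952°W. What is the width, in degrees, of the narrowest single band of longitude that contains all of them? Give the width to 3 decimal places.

93.442°

Sort the longitudes: -140.051°, -136.952°, +129.606°.
Eastward gaps between consecutive values (wrapping around): 3.099°, 266.558°, 90.343°.
Largest gap = 266.558° ⇒ minimal covering band is its complement: 360° − 266.558° = 93.442°.
Band runs from +129.606° eastward to -136.952°, crossing the antimeridian.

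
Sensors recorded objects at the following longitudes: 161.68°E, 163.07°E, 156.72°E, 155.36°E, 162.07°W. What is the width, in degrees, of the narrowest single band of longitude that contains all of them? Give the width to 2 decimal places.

Sort the longitudes: -162.07°, +155.36°, +156.72°, +161.68°, +163.07°.
Eastward gaps between consecutive values (wrapping around): 317.43°, 1.36°, 4.96°, 1.39°, 34.86°.
Largest gap = 317.43° ⇒ minimal covering band is its complement: 360° − 317.43° = 42.57°.
Band runs from +155.36° eastward to -162.07°, crossing the antimeridian.

42.57°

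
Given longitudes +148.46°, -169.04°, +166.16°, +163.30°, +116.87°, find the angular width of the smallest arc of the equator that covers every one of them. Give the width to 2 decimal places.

Sort the longitudes: -169.04°, +116.87°, +148.46°, +163.30°, +166.16°.
Eastward gaps between consecutive values (wrapping around): 285.91°, 31.59°, 14.84°, 2.86°, 24.80°.
Largest gap = 285.91° ⇒ minimal covering band is its complement: 360° − 285.91° = 74.09°.
Band runs from +116.87° eastward to -169.04°, crossing the antimeridian.

74.09°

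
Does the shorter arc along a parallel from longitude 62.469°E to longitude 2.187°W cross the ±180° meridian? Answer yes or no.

Signed shortest Δλ = ((-2.187 − 62.469 + 180) mod 360) − 180 = -64.656°.
Going west by 64.656° from +62.469° reaches -2.187° without touching 180°.

No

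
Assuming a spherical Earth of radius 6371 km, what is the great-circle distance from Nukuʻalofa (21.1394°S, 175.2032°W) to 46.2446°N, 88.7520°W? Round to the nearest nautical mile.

Δλ = -88.7520 − -175.2032 = 86.4512°.
Δφ = 46.2446 − -21.1394 = 67.3840°.
a = sin²(Δφ/2) + cos φ₁ · cos φ₂ · sin²(Δλ/2) = 0.610281.
c = 2·atan2(√a, √(1−a)) = 1.79319 rad → d = 6371·c ≈ 11424.39 km ≈ 6168.68 nmi.

6169 nmi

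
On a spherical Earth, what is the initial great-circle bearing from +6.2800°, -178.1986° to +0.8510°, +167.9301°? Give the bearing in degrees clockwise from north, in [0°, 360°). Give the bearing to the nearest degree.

249°

Δλ = 167.9301 − -178.1986 = 346.1287°; wrapped into (−180°, 180°]: -13.8713°.
θ = atan2( sin Δλ · cos φ₂ , cos φ₁ · sin φ₂ − sin φ₁ · cos φ₂ · cos Δλ )
  = atan2(-0.23972, -0.09142) = -110.876° → normalised to [0°, 360°): 249.124°.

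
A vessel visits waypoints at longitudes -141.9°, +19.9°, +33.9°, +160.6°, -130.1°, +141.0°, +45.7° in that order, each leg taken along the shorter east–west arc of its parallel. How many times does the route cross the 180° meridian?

2

Leg 1: -141.9° → +19.9°, shortest Δλ = 161.8° (east) — does not cross 180°.
Leg 2: +19.9° → +33.9°, shortest Δλ = 14.0° (east) — does not cross 180°.
Leg 3: +33.9° → +160.6°, shortest Δλ = 126.7° (east) — does not cross 180°.
Leg 4: +160.6° → -130.1°, shortest Δλ = 69.3° (east) — crosses 180°.
Leg 5: -130.1° → +141.0°, shortest Δλ = -88.9° (west) — crosses 180°.
Leg 6: +141.0° → +45.7°, shortest Δλ = -95.3° (west) — does not cross 180°.
Total crossings: 2.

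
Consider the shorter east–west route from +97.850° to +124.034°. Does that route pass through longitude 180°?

No

Signed shortest Δλ = ((124.034 − 97.850 + 180) mod 360) − 180 = 26.184°.
Going east by 26.184° from +97.850° reaches +124.034° without touching 180°.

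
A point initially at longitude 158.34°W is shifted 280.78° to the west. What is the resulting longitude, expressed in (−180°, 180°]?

Start at -158.34°; shift −280.78° → -439.12°.
-439.12° lies outside (−180°, 180°]; add 360° → -79.12°.

79.12°W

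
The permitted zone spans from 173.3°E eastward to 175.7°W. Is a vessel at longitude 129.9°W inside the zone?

Band width going east from +173.3° to -175.7°: ((-175.7 − 173.3) mod 360) = 11.0°.
Offset of -129.9° east of the west edge: ((-129.9 − 173.3) mod 360) = 56.8°.
56.8° > 11.0° ⇒ outside.

No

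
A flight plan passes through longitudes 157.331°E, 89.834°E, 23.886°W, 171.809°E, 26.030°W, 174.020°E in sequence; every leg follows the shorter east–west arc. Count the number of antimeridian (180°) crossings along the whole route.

3

Leg 1: +157.331° → +89.834°, shortest Δλ = -67.497° (west) — does not cross 180°.
Leg 2: +89.834° → -23.886°, shortest Δλ = -113.72° (west) — does not cross 180°.
Leg 3: -23.886° → +171.809°, shortest Δλ = -164.305° (west) — crosses 180°.
Leg 4: +171.809° → -26.030°, shortest Δλ = 162.161° (east) — crosses 180°.
Leg 5: -26.030° → +174.020°, shortest Δλ = -159.95° (west) — crosses 180°.
Total crossings: 3.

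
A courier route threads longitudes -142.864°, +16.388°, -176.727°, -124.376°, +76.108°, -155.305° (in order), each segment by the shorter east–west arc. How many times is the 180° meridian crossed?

Leg 1: -142.864° → +16.388°, shortest Δλ = 159.252° (east) — does not cross 180°.
Leg 2: +16.388° → -176.727°, shortest Δλ = 166.885° (east) — crosses 180°.
Leg 3: -176.727° → -124.376°, shortest Δλ = 52.351° (east) — does not cross 180°.
Leg 4: -124.376° → +76.108°, shortest Δλ = -159.516° (west) — crosses 180°.
Leg 5: +76.108° → -155.305°, shortest Δλ = 128.587° (east) — crosses 180°.
Total crossings: 3.

3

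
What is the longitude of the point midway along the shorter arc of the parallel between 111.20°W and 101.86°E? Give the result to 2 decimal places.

Signed shortest Δλ from -111.20° to +101.86° is -146.94°.
Midpoint longitude = -111.20° + (-146.94°)/2 = -111.20° − 73.47° = -184.67°.
Normalise into (−180°, 180°]: +175.33°.
(The naïve average (-111.20 + +101.86)/2 = -4.67° is on the wrong side of the globe.)

175.33°E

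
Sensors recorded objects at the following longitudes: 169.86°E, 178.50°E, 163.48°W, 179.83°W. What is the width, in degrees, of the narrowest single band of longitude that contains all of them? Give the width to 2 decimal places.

Sort the longitudes: -179.83°, -163.48°, +169.86°, +178.50°.
Eastward gaps between consecutive values (wrapping around): 16.35°, 333.34°, 8.64°, 1.67°.
Largest gap = 333.34° ⇒ minimal covering band is its complement: 360° − 333.34° = 26.66°.
Band runs from +169.86° eastward to -163.48°, crossing the antimeridian.

26.66°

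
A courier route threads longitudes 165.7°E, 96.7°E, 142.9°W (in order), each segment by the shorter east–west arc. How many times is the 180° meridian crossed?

Leg 1: +165.7° → +96.7°, shortest Δλ = -69.0° (west) — does not cross 180°.
Leg 2: +96.7° → -142.9°, shortest Δλ = 120.4° (east) — crosses 180°.
Total crossings: 1.

1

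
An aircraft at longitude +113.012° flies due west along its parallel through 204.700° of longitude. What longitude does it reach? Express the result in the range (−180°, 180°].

-91.688°

Start at +113.012°; shift −204.700° → -91.688°.
-91.688° already lies in (−180°, 180°].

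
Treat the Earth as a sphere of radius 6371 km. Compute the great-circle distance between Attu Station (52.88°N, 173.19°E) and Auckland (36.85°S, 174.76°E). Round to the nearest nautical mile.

5388 nmi

Δλ = 174.76 − 173.19 = 1.57°.
Δφ = -36.85 − 52.88 = -89.73°.
a = sin²(Δφ/2) + cos φ₁ · cos φ₂ · sin²(Δλ/2) = 0.497734.
c = 2·atan2(√a, √(1−a)) = 1.56627 rad → d = 6371·c ≈ 9978.68 km ≈ 5388.05 nmi.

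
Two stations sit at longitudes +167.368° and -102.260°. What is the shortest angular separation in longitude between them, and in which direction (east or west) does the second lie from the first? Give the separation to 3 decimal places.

90.372° east

Raw difference: -102.260 − 167.368 = -269.628°.
Normalise into (−180°, 180°]: -269.628° + 360° = 90.372°.
Positive ⇒ the second point lies to the east; separation 90.372°.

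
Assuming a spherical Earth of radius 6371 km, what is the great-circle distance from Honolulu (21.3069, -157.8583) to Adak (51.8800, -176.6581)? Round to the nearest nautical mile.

Δλ = -176.6581 − -157.8583 = -18.7998°.
Δφ = 51.8800 − 21.3069 = 30.5731°.
a = sin²(Δφ/2) + cos φ₁ · cos φ₂ · sin²(Δλ/2) = 0.084851.
c = 2·atan2(√a, √(1−a)) = 0.59115 rad → d = 6371·c ≈ 3766.23 km ≈ 2033.60 nmi.

2034 nmi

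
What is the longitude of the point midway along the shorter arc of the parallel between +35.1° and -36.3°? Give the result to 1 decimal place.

Signed shortest Δλ from +35.1° to -36.3° is -71.4°.
Midpoint longitude = +35.1° + (-71.4°)/2 = +35.1° − 35.7° = -0.6°.

-0.6°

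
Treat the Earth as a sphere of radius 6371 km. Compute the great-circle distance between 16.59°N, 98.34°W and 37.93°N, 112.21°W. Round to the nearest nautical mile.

1476 nmi

Δλ = -112.21 − -98.34 = -13.87°.
Δφ = 37.93 − 16.59 = 21.34°.
a = sin²(Δφ/2) + cos φ₁ · cos φ₂ · sin²(Δλ/2) = 0.045302.
c = 2·atan2(√a, √(1−a)) = 0.42897 rad → d = 6371·c ≈ 2732.94 km ≈ 1475.67 nmi.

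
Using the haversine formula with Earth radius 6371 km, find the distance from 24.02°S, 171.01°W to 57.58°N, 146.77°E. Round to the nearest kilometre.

Δλ = 146.77 − -171.01 = 317.78°; wrapped into (−180°, 180°]: -42.22°.
Δφ = 57.58 − -24.02 = 81.60°.
a = sin²(Δφ/2) + cos φ₁ · cos φ₂ · sin²(Δλ/2) = 0.490479.
c = 2·atan2(√a, √(1−a)) = 1.55175 rad → d = 6371·c ≈ 9886.22 km.

9886 km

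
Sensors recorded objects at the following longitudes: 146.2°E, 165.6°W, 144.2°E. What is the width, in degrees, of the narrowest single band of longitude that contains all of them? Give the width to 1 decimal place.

Sort the longitudes: -165.6°, +144.2°, +146.2°.
Eastward gaps between consecutive values (wrapping around): 309.8°, 2.0°, 48.2°.
Largest gap = 309.8° ⇒ minimal covering band is its complement: 360° − 309.8° = 50.2°.
Band runs from +144.2° eastward to -165.6°, crossing the antimeridian.

50.2°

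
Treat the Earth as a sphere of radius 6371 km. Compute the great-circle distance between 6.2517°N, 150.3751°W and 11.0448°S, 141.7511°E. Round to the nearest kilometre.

7752 km

Δλ = 141.7511 − -150.3751 = 292.1262°; wrapped into (−180°, 180°]: -67.8738°.
Δφ = -11.0448 − 6.2517 = -17.2965°.
a = sin²(Δφ/2) + cos φ₁ · cos φ₂ · sin²(Δλ/2) = 0.326694.
c = 2·atan2(√a, √(1−a)) = 1.21684 rad → d = 6371·c ≈ 7752.49 km.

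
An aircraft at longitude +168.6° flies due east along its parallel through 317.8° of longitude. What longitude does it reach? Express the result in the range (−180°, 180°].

+126.4°

Start at +168.6°; shift +317.8° → +486.4°.
+486.4° lies outside (−180°, 180°]; subtract 360° → +126.4°.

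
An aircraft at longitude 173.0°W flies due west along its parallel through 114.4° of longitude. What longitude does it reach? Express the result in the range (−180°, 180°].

72.6°E

Start at -173.0°; shift −114.4° → -287.4°.
-287.4° lies outside (−180°, 180°]; add 360° → +72.6°.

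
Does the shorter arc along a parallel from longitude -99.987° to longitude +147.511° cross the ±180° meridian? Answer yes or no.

Naïve |147.511 − -99.987| = 247.498° > 180°, so the shorter arc goes the other way round — across 180°.
Signed shortest Δλ = ((147.511 − -99.987 + 180) mod 360) − 180 = -112.502°.
Going west by 112.502° from -99.987° passes through 180° before reaching +147.511°.

Yes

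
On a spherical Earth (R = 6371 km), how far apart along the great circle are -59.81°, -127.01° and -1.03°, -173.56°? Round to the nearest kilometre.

7652 km

Δλ = -173.56 − -127.01 = -46.55°.
Δφ = -1.03 − -59.81 = 58.78°.
a = sin²(Δφ/2) + cos φ₁ · cos φ₂ · sin²(Δλ/2) = 0.319342.
c = 2·atan2(√a, √(1−a)) = 1.20112 rad → d = 6371·c ≈ 7652.32 km.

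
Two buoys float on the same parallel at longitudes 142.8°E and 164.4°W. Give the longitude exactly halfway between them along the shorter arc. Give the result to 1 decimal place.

169.2°E

Signed shortest Δλ from +142.8° to -164.4° is +52.8°.
Midpoint longitude = +142.8° + (+52.8°)/2 = +142.8° + 26.4° = +169.2°.
(The naïve average (+142.8 + -164.4)/2 = -10.8° is on the wrong side of the globe.)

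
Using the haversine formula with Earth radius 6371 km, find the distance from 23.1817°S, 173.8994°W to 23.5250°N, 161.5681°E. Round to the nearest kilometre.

Δλ = 161.5681 − -173.8994 = 335.4675°; wrapped into (−180°, 180°]: -24.5325°.
Δφ = 23.5250 − -23.1817 = 46.7067°.
a = sin²(Δφ/2) + cos φ₁ · cos φ₂ · sin²(Δλ/2) = 0.195177.
c = 2·atan2(√a, √(1−a)) = 0.91518 rad → d = 6371·c ≈ 5830.63 km.

5831 km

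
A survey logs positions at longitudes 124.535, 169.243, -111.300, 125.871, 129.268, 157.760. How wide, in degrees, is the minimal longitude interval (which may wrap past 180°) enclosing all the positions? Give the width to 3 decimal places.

Sort the longitudes: -111.300°, +124.535°, +125.871°, +129.268°, +157.760°, +169.243°.
Eastward gaps between consecutive values (wrapping around): 235.835°, 1.336°, 3.397°, 28.492°, 11.483°, 79.457°.
Largest gap = 235.835° ⇒ minimal covering band is its complement: 360° − 235.835° = 124.165°.
Band runs from +124.535° eastward to -111.300°, crossing the antimeridian.

124.165°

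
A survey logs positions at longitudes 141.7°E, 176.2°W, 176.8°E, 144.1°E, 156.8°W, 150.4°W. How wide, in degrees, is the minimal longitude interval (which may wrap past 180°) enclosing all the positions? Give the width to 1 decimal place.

67.9°

Sort the longitudes: -176.2°, -156.8°, -150.4°, +141.7°, +144.1°, +176.8°.
Eastward gaps between consecutive values (wrapping around): 19.4°, 6.4°, 292.1°, 2.4°, 32.7°, 7.0°.
Largest gap = 292.1° ⇒ minimal covering band is its complement: 360° − 292.1° = 67.9°.
Band runs from +141.7° eastward to -150.4°, crossing the antimeridian.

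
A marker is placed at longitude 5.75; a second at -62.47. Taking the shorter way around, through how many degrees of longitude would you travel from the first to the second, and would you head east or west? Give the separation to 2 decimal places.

68.22° west

Raw difference: -62.47 − 5.75 = -68.22°.
Normalise into (−180°, 180°]: -68.22° stays -68.22°.
Negative ⇒ the second point lies to the west; separation 68.22°.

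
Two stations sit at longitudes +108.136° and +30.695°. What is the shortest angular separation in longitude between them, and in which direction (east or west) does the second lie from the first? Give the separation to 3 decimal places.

Raw difference: 30.695 − 108.136 = -77.441°.
Normalise into (−180°, 180°]: -77.441° stays -77.441°.
Negative ⇒ the second point lies to the west; separation 77.441°.

77.441° west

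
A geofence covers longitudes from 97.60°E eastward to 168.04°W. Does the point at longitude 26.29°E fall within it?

No

Band width going east from +97.60° to -168.04°: ((-168.04 − 97.60) mod 360) = 94.36°.
Offset of +26.29° east of the west edge: ((26.29 − 97.60) mod 360) = 288.69°.
288.69° > 94.36° ⇒ outside.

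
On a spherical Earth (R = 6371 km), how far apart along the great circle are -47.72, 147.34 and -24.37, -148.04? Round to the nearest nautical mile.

3326 nmi

Δλ = -148.04 − 147.34 = -295.38°; wrapped into (−180°, 180°]: 64.62°.
Δφ = -24.37 − -47.72 = 23.35°.
a = sin²(Δφ/2) + cos φ₁ · cos φ₂ · sin²(Δλ/2) = 0.216024.
c = 2·atan2(√a, √(1−a)) = 0.96678 rad → d = 6371·c ≈ 6159.36 km ≈ 3325.79 nmi.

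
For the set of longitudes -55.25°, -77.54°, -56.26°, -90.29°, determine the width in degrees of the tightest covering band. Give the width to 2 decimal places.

35.04°

Sort the longitudes: -90.29°, -77.54°, -56.26°, -55.25°.
Eastward gaps between consecutive values (wrapping around): 12.75°, 21.28°, 1.01°, 324.96°.
Largest gap = 324.96° ⇒ minimal covering band is its complement: 360° − 324.96° = 35.04°.
Band runs from -90.29° eastward to -55.25°.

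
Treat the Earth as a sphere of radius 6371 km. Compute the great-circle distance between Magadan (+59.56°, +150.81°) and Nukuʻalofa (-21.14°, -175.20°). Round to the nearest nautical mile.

Δλ = -175.20 − 150.81 = -326.01°; wrapped into (−180°, 180°]: 33.99°.
Δφ = -21.14 − 59.56 = -80.70°.
a = sin²(Δφ/2) + cos φ₁ · cos φ₂ · sin²(Δλ/2) = 0.459568.
c = 2·atan2(√a, √(1−a)) = 1.48984 rad → d = 6371·c ≈ 9491.80 km ≈ 5125.16 nmi.

5125 nmi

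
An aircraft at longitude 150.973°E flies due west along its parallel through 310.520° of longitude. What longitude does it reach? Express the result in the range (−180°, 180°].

Start at +150.973°; shift −310.520° → -159.547°.
-159.547° already lies in (−180°, 180°].

159.547°W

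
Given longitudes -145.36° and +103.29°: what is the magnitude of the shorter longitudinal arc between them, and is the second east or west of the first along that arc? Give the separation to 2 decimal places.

Raw difference: 103.29 − -145.36 = 248.65°.
Normalise into (−180°, 180°]: 248.65° − 360° = -111.35°.
Negative ⇒ the second point lies to the west; separation 111.35°.

111.35° west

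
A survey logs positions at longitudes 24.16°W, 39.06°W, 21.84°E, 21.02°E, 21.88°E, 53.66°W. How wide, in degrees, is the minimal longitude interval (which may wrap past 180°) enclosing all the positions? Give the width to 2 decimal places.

75.54°

Sort the longitudes: -53.66°, -39.06°, -24.16°, +21.02°, +21.84°, +21.88°.
Eastward gaps between consecutive values (wrapping around): 14.60°, 14.90°, 45.18°, 0.82°, 0.04°, 284.46°.
Largest gap = 284.46° ⇒ minimal covering band is its complement: 360° − 284.46° = 75.54°.
Band runs from -53.66° eastward to +21.88°.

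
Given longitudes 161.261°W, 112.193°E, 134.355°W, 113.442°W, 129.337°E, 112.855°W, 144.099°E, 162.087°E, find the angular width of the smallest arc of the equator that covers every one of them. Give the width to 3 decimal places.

134.952°

Sort the longitudes: -161.261°, -134.355°, -113.442°, -112.855°, +112.193°, +129.337°, +144.099°, +162.087°.
Eastward gaps between consecutive values (wrapping around): 26.906°, 20.913°, 0.587°, 225.048°, 17.144°, 14.762°, 17.988°, 36.652°.
Largest gap = 225.048° ⇒ minimal covering band is its complement: 360° − 225.048° = 134.952°.
Band runs from +112.193° eastward to -112.855°, crossing the antimeridian.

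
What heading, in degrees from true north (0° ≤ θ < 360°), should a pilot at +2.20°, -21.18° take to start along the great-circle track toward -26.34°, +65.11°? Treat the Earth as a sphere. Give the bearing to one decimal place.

Δλ = 65.11 − -21.18 = 86.29°.
θ = atan2( sin Δλ · cos φ₂ , cos φ₁ · sin φ₂ − sin φ₁ · cos φ₂ · cos Δλ )
  = atan2(0.89430, -0.44560) = 116.485° → normalised to [0°, 360°): 116.485°.

116.5°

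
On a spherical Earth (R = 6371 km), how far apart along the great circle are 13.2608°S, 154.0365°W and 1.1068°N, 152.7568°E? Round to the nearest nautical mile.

3282 nmi

Δλ = 152.7568 − -154.0365 = 306.7933°; wrapped into (−180°, 180°]: -53.2067°.
Δφ = 1.1068 − -13.2608 = 14.3676°.
a = sin²(Δφ/2) + cos φ₁ · cos φ₂ · sin²(Δλ/2) = 0.210790.
c = 2·atan2(√a, √(1−a)) = 0.95401 rad → d = 6371·c ≈ 6077.97 km ≈ 3281.84 nmi.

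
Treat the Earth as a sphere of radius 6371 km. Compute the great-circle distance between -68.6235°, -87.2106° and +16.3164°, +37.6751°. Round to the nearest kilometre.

13065 km

Δλ = 37.6751 − -87.2106 = 124.8857°.
Δφ = 16.3164 − -68.6235 = 84.9399°.
a = sin²(Δφ/2) + cos φ₁ · cos φ₂ · sin²(Δλ/2) = 0.730844.
c = 2·atan2(√a, √(1−a)) = 2.05069 rad → d = 6371·c ≈ 13064.97 km.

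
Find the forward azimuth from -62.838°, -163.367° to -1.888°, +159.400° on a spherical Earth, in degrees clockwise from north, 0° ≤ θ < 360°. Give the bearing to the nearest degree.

319°

Δλ = 159.400 − -163.367 = 322.767°; wrapped into (−180°, 180°]: -37.233°.
θ = atan2( sin Δλ · cos φ₂ , cos φ₁ · sin φ₂ − sin φ₁ · cos φ₂ · cos Δλ )
  = atan2(-0.60473, 0.69295) = -41.111° → normalised to [0°, 360°): 318.889°.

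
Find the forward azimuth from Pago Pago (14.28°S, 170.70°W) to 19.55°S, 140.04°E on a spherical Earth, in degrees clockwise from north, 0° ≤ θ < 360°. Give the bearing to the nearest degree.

256°

Δλ = 140.04 − -170.70 = 310.74°; wrapped into (−180°, 180°]: -49.26°.
θ = atan2( sin Δλ · cos φ₂ , cos φ₁ · sin φ₂ − sin φ₁ · cos φ₂ · cos Δλ )
  = atan2(-0.71400, -0.17259) = -103.589° → normalised to [0°, 360°): 256.411°.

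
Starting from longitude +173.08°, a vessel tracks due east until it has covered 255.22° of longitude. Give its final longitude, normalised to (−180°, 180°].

+68.30°

Start at +173.08°; shift +255.22° → +428.30°.
+428.30° lies outside (−180°, 180°]; subtract 360° → +68.30°.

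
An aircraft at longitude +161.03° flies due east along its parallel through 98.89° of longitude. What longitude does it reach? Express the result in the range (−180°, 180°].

Start at +161.03°; shift +98.89° → +259.92°.
+259.92° lies outside (−180°, 180°]; subtract 360° → -100.08°.

-100.08°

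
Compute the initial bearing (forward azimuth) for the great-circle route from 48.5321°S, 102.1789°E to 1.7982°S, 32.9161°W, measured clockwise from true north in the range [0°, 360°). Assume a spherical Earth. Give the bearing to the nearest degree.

232°

Δλ = -32.9161 − 102.1789 = -135.0950°.
θ = atan2( sin Δλ · cos φ₂ , cos φ₁ · sin φ₂ − sin φ₁ · cos φ₂ · cos Δλ )
  = atan2(-0.70559, -0.55125) = -127.999° → normalised to [0°, 360°): 232.001°.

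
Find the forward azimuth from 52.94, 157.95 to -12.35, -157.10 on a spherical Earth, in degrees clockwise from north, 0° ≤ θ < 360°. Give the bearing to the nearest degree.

Δλ = -157.10 − 157.95 = -315.05°; wrapped into (−180°, 180°]: 44.95°.
θ = atan2( sin Δλ · cos φ₂ , cos φ₁ · sin φ₂ − sin φ₁ · cos φ₂ · cos Δλ )
  = atan2(0.69014, -0.68059) = 134.601° → normalised to [0°, 360°): 134.601°.

135°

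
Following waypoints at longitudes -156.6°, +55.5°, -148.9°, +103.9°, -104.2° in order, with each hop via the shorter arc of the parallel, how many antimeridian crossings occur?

4

Leg 1: -156.6° → +55.5°, shortest Δλ = -147.9° (west) — crosses 180°.
Leg 2: +55.5° → -148.9°, shortest Δλ = 155.6° (east) — crosses 180°.
Leg 3: -148.9° → +103.9°, shortest Δλ = -107.2° (west) — crosses 180°.
Leg 4: +103.9° → -104.2°, shortest Δλ = 151.9° (east) — crosses 180°.
Total crossings: 4.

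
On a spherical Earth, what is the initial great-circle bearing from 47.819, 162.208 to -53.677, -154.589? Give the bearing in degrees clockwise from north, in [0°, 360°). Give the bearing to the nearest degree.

Δλ = -154.589 − 162.208 = -316.797°; wrapped into (−180°, 180°]: 43.203°.
θ = atan2( sin Δλ · cos φ₂ , cos φ₁ · sin φ₂ − sin φ₁ · cos φ₂ · cos Δλ )
  = atan2(0.40550, -0.86096) = 154.780° → normalised to [0°, 360°): 154.780°.

155°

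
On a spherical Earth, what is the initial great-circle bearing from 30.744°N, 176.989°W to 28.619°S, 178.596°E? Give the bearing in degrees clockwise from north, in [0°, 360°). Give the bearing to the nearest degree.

184°

Δλ = 178.596 − -176.989 = 355.585°; wrapped into (−180°, 180°]: -4.415°.
θ = atan2( sin Δλ · cos φ₂ , cos φ₁ · sin φ₂ − sin φ₁ · cos φ₂ · cos Δλ )
  = atan2(-0.06757, -0.85908) = -175.502° → normalised to [0°, 360°): 184.498°.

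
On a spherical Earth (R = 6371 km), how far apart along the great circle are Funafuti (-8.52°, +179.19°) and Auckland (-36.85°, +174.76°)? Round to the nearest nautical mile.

1718 nmi

Δλ = 174.76 − 179.19 = -4.43°.
Δφ = -36.85 − -8.52 = -28.33°.
a = sin²(Δφ/2) + cos φ₁ · cos φ₂ · sin²(Δλ/2) = 0.061068.
c = 2·atan2(√a, √(1−a)) = 0.49941 rad → d = 6371·c ≈ 3181.75 km ≈ 1718.01 nmi.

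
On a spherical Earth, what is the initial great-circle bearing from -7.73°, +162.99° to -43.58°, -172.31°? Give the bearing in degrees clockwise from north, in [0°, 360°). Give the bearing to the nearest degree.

Δλ = -172.31 − 162.99 = -335.30°; wrapped into (−180°, 180°]: 24.70°.
θ = atan2( sin Δλ · cos φ₂ , cos φ₁ · sin φ₂ − sin φ₁ · cos φ₂ · cos Δλ )
  = atan2(0.30271, -0.59458) = 153.019° → normalised to [0°, 360°): 153.019°.

153°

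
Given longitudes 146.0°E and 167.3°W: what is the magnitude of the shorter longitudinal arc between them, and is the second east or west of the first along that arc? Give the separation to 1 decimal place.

46.7° east

Raw difference: -167.3 − 146.0 = -313.3°.
Normalise into (−180°, 180°]: -313.3° + 360° = 46.7°.
Positive ⇒ the second point lies to the east; separation 46.7°.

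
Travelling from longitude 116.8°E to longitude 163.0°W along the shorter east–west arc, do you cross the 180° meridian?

Yes

Naïve |-163.0 − 116.8| = 279.8° > 180°, so the shorter arc goes the other way round — across 180°.
Signed shortest Δλ = ((-163.0 − 116.8 + 180) mod 360) − 180 = 80.2°.
Going east by 80.2° from +116.8° passes through 180° before reaching -163.0°.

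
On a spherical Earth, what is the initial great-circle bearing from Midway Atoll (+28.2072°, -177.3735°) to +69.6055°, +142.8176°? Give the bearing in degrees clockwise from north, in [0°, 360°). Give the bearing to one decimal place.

342.3°

Δλ = 142.8176 − -177.3735 = 320.1911°; wrapped into (−180°, 180°]: -39.8089°.
θ = atan2( sin Δλ · cos φ₂ , cos φ₁ · sin φ₂ − sin φ₁ · cos φ₂ · cos Δλ )
  = atan2(-0.22311, 0.69947) = -17.691° → normalised to [0°, 360°): 342.309°.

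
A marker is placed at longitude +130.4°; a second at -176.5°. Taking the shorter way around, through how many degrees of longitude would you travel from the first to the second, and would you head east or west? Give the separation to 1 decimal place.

Raw difference: -176.5 − 130.4 = -306.9°.
Normalise into (−180°, 180°]: -306.9° + 360° = 53.1°.
Positive ⇒ the second point lies to the east; separation 53.1°.

53.1° east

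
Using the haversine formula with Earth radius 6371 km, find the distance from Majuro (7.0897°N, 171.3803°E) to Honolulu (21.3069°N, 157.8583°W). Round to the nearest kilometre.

Δλ = -157.8583 − 171.3803 = -329.2386°; wrapped into (−180°, 180°]: 30.7614°.
Δφ = 21.3069 − 7.0897 = 14.2172°.
a = sin²(Δφ/2) + cos φ₁ · cos φ₂ · sin²(Δλ/2) = 0.080352.
c = 2·atan2(√a, √(1−a)) = 0.57481 rad → d = 6371·c ≈ 3662.12 km.

3662 km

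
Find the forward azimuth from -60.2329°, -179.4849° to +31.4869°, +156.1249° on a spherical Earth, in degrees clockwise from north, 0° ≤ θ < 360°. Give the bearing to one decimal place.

Δλ = 156.1249 − -179.4849 = 335.6098°; wrapped into (−180°, 180°]: -24.3902°.
θ = atan2( sin Δλ · cos φ₂ , cos φ₁ · sin φ₂ − sin φ₁ · cos φ₂ · cos Δλ )
  = atan2(-0.35215, 0.93349) = -20.668° → normalised to [0°, 360°): 339.332°.

339.3°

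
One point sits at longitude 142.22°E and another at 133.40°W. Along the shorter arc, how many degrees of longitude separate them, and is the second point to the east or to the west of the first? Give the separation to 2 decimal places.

84.38° east

Raw difference: -133.40 − 142.22 = -275.62°.
Normalise into (−180°, 180°]: -275.62° + 360° = 84.38°.
Positive ⇒ the second point lies to the east; separation 84.38°.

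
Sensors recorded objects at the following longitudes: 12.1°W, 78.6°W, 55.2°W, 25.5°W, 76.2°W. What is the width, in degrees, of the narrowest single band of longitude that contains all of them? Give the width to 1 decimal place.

66.5°

Sort the longitudes: -78.6°, -76.2°, -55.2°, -25.5°, -12.1°.
Eastward gaps between consecutive values (wrapping around): 2.4°, 21.0°, 29.7°, 13.4°, 293.5°.
Largest gap = 293.5° ⇒ minimal covering band is its complement: 360° − 293.5° = 66.5°.
Band runs from -78.6° eastward to -12.1°.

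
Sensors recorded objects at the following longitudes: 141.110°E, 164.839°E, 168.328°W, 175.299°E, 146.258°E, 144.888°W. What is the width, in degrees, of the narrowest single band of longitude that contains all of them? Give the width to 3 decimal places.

74.002°

Sort the longitudes: -168.328°, -144.888°, +141.110°, +146.258°, +164.839°, +175.299°.
Eastward gaps between consecutive values (wrapping around): 23.440°, 285.998°, 5.148°, 18.581°, 10.460°, 16.373°.
Largest gap = 285.998° ⇒ minimal covering band is its complement: 360° − 285.998° = 74.002°.
Band runs from +141.110° eastward to -144.888°, crossing the antimeridian.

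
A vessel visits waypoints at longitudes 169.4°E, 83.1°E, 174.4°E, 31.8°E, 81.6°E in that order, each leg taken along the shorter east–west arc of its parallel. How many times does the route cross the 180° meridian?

0

Leg 1: +169.4° → +83.1°, shortest Δλ = -86.3° (west) — does not cross 180°.
Leg 2: +83.1° → +174.4°, shortest Δλ = 91.3° (east) — does not cross 180°.
Leg 3: +174.4° → +31.8°, shortest Δλ = -142.6° (west) — does not cross 180°.
Leg 4: +31.8° → +81.6°, shortest Δλ = 49.8° (east) — does not cross 180°.
Total crossings: 0.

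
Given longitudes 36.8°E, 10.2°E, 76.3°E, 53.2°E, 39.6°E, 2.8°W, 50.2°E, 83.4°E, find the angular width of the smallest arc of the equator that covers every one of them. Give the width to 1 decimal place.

86.2°

Sort the longitudes: -2.8°, +10.2°, +36.8°, +39.6°, +50.2°, +53.2°, +76.3°, +83.4°.
Eastward gaps between consecutive values (wrapping around): 13.0°, 26.6°, 2.8°, 10.6°, 3.0°, 23.1°, 7.1°, 273.8°.
Largest gap = 273.8° ⇒ minimal covering band is its complement: 360° − 273.8° = 86.2°.
Band runs from -2.8° eastward to +83.4°.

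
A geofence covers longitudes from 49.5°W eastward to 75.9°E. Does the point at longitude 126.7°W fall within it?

Band width going east from -49.5° to +75.9°: ((75.9 − -49.5) mod 360) = 125.4°.
Offset of -126.7° east of the west edge: ((-126.7 − -49.5) mod 360) = 282.8°.
282.8° > 125.4° ⇒ outside.

No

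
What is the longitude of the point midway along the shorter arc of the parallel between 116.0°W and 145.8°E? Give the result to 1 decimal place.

165.1°W

Signed shortest Δλ from -116.0° to +145.8° is -98.2°.
Midpoint longitude = -116.0° + (-98.2°)/2 = -116.0° − 49.1° = -165.1°.
(The naïve average (-116.0 + +145.8)/2 = 14.9° is on the wrong side of the globe.)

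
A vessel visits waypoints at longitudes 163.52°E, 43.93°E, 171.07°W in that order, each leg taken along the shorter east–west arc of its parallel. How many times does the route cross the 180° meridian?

1

Leg 1: +163.52° → +43.93°, shortest Δλ = -119.59° (west) — does not cross 180°.
Leg 2: +43.93° → -171.07°, shortest Δλ = 145.0° (east) — crosses 180°.
Total crossings: 1.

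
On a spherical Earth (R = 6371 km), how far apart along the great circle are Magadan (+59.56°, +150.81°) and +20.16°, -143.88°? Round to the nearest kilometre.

Δλ = -143.88 − 150.81 = -294.69°; wrapped into (−180°, 180°]: 65.31°.
Δφ = 20.16 − 59.56 = -39.40°.
a = sin²(Δφ/2) + cos φ₁ · cos φ₂ · sin²(Δλ/2) = 0.252101.
c = 2·atan2(√a, √(1−a)) = 1.05204 rad → d = 6371·c ≈ 6702.57 km.

6703 km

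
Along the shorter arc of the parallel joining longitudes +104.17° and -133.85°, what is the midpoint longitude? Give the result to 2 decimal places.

+165.16°

Signed shortest Δλ from +104.17° to -133.85° is +121.98°.
Midpoint longitude = +104.17° + (+121.98°)/2 = +104.17° + 60.99° = +165.16°.
(The naïve average (+104.17 + -133.85)/2 = -14.84° is on the wrong side of the globe.)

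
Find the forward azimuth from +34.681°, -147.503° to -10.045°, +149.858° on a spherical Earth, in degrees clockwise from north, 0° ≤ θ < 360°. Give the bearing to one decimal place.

Δλ = 149.858 − -147.503 = 297.361°; wrapped into (−180°, 180°]: -62.639°.
θ = atan2( sin Δλ · cos φ₂ , cos φ₁ · sin φ₂ − sin φ₁ · cos φ₂ · cos Δλ )
  = atan2(-0.87451, -0.40094) = -114.630° → normalised to [0°, 360°): 245.370°.

245.4°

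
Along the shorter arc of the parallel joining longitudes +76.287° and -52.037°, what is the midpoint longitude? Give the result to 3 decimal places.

+12.125°

Signed shortest Δλ from +76.287° to -52.037° is -128.324°.
Midpoint longitude = +76.287° + (-128.324°)/2 = +76.287° − 64.162° = +12.125°.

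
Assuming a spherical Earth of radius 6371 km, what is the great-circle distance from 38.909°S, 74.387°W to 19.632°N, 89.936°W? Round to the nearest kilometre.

6708 km

Δλ = -89.936 − -74.387 = -15.549°.
Δφ = 19.632 − -38.909 = 58.541°.
a = sin²(Δφ/2) + cos φ₁ · cos φ₂ · sin²(Δλ/2) = 0.252468.
c = 2·atan2(√a, √(1−a)) = 1.05289 rad → d = 6371·c ≈ 6707.94 km.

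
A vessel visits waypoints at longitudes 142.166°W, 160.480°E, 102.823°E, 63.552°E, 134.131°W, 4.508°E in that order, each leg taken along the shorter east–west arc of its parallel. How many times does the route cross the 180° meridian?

2

Leg 1: -142.166° → +160.480°, shortest Δλ = -57.354° (west) — crosses 180°.
Leg 2: +160.480° → +102.823°, shortest Δλ = -57.657° (west) — does not cross 180°.
Leg 3: +102.823° → +63.552°, shortest Δλ = -39.271° (west) — does not cross 180°.
Leg 4: +63.552° → -134.131°, shortest Δλ = 162.317° (east) — crosses 180°.
Leg 5: -134.131° → +4.508°, shortest Δλ = 138.639° (east) — does not cross 180°.
Total crossings: 2.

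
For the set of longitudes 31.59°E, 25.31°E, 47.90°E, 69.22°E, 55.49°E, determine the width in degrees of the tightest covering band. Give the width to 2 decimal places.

43.91°

Sort the longitudes: +25.31°, +31.59°, +47.90°, +55.49°, +69.22°.
Eastward gaps between consecutive values (wrapping around): 6.28°, 16.31°, 7.59°, 13.73°, 316.09°.
Largest gap = 316.09° ⇒ minimal covering band is its complement: 360° − 316.09° = 43.91°.
Band runs from +25.31° eastward to +69.22°.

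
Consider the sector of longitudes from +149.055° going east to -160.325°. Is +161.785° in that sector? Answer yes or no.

Yes

Band width going east from +149.055° to -160.325°: ((-160.325 − 149.055) mod 360) = 50.620°.
Offset of +161.785° east of the west edge: ((161.785 − 149.055) mod 360) = 12.730°.
12.730° ≤ 50.620° ⇒ inside.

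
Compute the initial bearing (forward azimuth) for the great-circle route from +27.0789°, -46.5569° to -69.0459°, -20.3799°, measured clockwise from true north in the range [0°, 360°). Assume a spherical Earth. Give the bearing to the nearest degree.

171°

Δλ = -20.3799 − -46.5569 = 26.1770°.
θ = atan2( sin Δλ · cos φ₂ , cos φ₁ · sin φ₂ − sin φ₁ · cos φ₂ · cos Δλ )
  = atan2(0.15776, -0.97759) = 170.833° → normalised to [0°, 360°): 170.833°.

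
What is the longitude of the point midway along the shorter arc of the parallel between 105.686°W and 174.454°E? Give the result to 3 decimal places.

145.616°W

Signed shortest Δλ from -105.686° to +174.454° is -79.860°.
Midpoint longitude = -105.686° + (-79.860°)/2 = -105.686° − 39.930° = -145.616°.
(The naïve average (-105.686 + +174.454)/2 = 34.384° is on the wrong side of the globe.)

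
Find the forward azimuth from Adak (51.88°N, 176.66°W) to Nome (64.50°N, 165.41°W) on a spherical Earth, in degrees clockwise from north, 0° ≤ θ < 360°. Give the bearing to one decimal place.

20.5°

Δλ = -165.41 − -176.66 = 11.25°.
θ = atan2( sin Δλ · cos φ₂ , cos φ₁ · sin φ₂ − sin φ₁ · cos φ₂ · cos Δλ )
  = atan2(0.08399, 0.22499) = 20.470° → normalised to [0°, 360°): 20.470°.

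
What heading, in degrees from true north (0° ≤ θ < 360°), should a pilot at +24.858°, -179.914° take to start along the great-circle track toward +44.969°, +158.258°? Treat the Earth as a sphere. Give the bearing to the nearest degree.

Δλ = 158.258 − -179.914 = 338.172°; wrapped into (−180°, 180°]: -21.828°.
θ = atan2( sin Δλ · cos φ₂ , cos φ₁ · sin φ₂ − sin φ₁ · cos φ₂ · cos Δλ )
  = atan2(-0.26306, 0.36516) = -35.769° → normalised to [0°, 360°): 324.231°.

324°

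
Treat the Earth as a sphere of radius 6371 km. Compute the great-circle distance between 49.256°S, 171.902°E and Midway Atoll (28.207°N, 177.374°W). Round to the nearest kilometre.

Δλ = -177.374 − 171.902 = -349.276°; wrapped into (−180°, 180°]: 10.724°.
Δφ = 28.207 − -49.256 = 77.463°.
a = sin²(Δφ/2) + cos φ₁ · cos φ₂ · sin²(Δλ/2) = 0.396488.
c = 2·atan2(√a, √(1−a)) = 1.36226 rad → d = 6371·c ≈ 8678.98 km.

8679 km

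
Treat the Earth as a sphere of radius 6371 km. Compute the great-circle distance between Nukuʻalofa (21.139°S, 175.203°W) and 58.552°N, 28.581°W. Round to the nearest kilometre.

Δλ = -28.581 − -175.203 = 146.622°.
Δφ = 58.552 − -21.139 = 79.691°.
a = sin²(Δφ/2) + cos φ₁ · cos φ₂ · sin²(Δλ/2) = 0.857007.
c = 2·atan2(√a, √(1−a)) = 2.36601 rad → d = 6371·c ≈ 15073.86 km.

15074 km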